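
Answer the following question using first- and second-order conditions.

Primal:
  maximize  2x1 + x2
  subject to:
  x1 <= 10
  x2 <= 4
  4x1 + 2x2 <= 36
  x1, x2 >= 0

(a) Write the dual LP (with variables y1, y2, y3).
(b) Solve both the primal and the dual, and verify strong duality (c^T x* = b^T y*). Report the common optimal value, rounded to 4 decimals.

The standard primal-dual pair for 'max c^T x s.t. A x <= b, x >= 0' is:
  Dual:  min b^T y  s.t.  A^T y >= c,  y >= 0.

So the dual LP is:
  minimize  10y1 + 4y2 + 36y3
  subject to:
    y1 + 4y3 >= 2
    y2 + 2y3 >= 1
    y1, y2, y3 >= 0

Solving the primal: x* = (9, 0).
  primal value c^T x* = 18.
Solving the dual: y* = (0, 0, 0.5).
  dual value b^T y* = 18.
Strong duality: c^T x* = b^T y*. Confirmed.

18


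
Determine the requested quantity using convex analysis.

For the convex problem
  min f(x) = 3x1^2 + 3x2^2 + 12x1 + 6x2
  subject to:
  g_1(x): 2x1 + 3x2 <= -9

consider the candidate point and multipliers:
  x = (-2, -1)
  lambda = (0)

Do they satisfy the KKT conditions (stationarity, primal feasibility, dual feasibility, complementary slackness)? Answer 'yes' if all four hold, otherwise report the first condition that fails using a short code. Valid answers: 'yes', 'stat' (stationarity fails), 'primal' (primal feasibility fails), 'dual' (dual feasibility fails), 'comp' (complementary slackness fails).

Gradient of f: grad f(x) = Q x + c = (0, 0)
Constraint values g_i(x) = a_i^T x - b_i:
  g_1((-2, -1)) = 2
Stationarity residual: grad f(x) + sum_i lambda_i a_i = (0, 0)
  -> stationarity OK
Primal feasibility (all g_i <= 0): FAILS
Dual feasibility (all lambda_i >= 0): OK
Complementary slackness (lambda_i * g_i(x) = 0 for all i): OK

Verdict: the first failing condition is primal_feasibility -> primal.

primal


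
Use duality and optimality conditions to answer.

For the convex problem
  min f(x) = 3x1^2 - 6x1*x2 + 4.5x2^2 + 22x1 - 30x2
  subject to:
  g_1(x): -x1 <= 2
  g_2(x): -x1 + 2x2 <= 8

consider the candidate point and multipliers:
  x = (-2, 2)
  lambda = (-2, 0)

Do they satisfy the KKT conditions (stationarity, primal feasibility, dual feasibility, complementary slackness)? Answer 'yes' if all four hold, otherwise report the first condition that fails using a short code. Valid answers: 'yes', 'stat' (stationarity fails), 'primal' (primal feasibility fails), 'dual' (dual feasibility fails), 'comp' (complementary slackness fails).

Gradient of f: grad f(x) = Q x + c = (-2, 0)
Constraint values g_i(x) = a_i^T x - b_i:
  g_1((-2, 2)) = 0
  g_2((-2, 2)) = -2
Stationarity residual: grad f(x) + sum_i lambda_i a_i = (0, 0)
  -> stationarity OK
Primal feasibility (all g_i <= 0): OK
Dual feasibility (all lambda_i >= 0): FAILS
Complementary slackness (lambda_i * g_i(x) = 0 for all i): OK

Verdict: the first failing condition is dual_feasibility -> dual.

dual


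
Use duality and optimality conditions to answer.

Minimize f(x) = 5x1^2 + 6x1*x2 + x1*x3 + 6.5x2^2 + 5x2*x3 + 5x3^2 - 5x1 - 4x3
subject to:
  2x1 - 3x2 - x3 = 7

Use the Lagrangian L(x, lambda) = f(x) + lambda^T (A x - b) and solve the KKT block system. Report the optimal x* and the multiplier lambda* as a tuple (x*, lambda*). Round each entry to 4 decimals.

Form the Lagrangian:
  L(x, lambda) = (1/2) x^T Q x + c^T x + lambda^T (A x - b)
Stationarity (grad_x L = 0): Q x + c + A^T lambda = 0.
Primal feasibility: A x = b.

This gives the KKT block system:
  [ Q   A^T ] [ x     ]   [-c ]
  [ A    0  ] [ lambda ] = [ b ]

Solving the linear system:
  x*      = (1.6682, -1.4876, 0.7992)
  lambda* = (-1.7778)
  f(x*)   = 0.4535

x* = (1.6682, -1.4876, 0.7992), lambda* = (-1.7778)


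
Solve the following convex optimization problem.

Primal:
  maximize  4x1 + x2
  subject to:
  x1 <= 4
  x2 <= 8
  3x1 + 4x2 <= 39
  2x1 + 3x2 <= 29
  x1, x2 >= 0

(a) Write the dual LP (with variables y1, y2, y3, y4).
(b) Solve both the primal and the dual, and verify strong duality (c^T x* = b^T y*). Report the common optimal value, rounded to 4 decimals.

The standard primal-dual pair for 'max c^T x s.t. A x <= b, x >= 0' is:
  Dual:  min b^T y  s.t.  A^T y >= c,  y >= 0.

So the dual LP is:
  minimize  4y1 + 8y2 + 39y3 + 29y4
  subject to:
    y1 + 3y3 + 2y4 >= 4
    y2 + 4y3 + 3y4 >= 1
    y1, y2, y3, y4 >= 0

Solving the primal: x* = (4, 6.75).
  primal value c^T x* = 22.75.
Solving the dual: y* = (3.25, 0, 0.25, 0).
  dual value b^T y* = 22.75.
Strong duality: c^T x* = b^T y*. Confirmed.

22.75


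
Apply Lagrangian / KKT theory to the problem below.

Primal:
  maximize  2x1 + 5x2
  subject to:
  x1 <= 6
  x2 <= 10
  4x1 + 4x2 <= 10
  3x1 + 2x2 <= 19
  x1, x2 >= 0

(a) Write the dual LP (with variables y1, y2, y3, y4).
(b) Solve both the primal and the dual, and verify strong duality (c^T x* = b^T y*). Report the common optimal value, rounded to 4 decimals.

The standard primal-dual pair for 'max c^T x s.t. A x <= b, x >= 0' is:
  Dual:  min b^T y  s.t.  A^T y >= c,  y >= 0.

So the dual LP is:
  minimize  6y1 + 10y2 + 10y3 + 19y4
  subject to:
    y1 + 4y3 + 3y4 >= 2
    y2 + 4y3 + 2y4 >= 5
    y1, y2, y3, y4 >= 0

Solving the primal: x* = (0, 2.5).
  primal value c^T x* = 12.5.
Solving the dual: y* = (0, 0, 1.25, 0).
  dual value b^T y* = 12.5.
Strong duality: c^T x* = b^T y*. Confirmed.

12.5


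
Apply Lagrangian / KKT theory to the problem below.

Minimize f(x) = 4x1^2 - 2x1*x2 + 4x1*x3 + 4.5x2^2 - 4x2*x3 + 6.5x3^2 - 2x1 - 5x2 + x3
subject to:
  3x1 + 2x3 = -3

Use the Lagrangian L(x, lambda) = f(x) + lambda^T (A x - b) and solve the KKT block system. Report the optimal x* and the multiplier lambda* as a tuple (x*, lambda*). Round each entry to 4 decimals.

Form the Lagrangian:
  L(x, lambda) = (1/2) x^T Q x + c^T x + lambda^T (A x - b)
Stationarity (grad_x L = 0): Q x + c + A^T lambda = 0.
Primal feasibility: A x = b.

This gives the KKT block system:
  [ Q   A^T ] [ x     ]   [-c ]
  [ A    0  ] [ lambda ] = [ b ]

Solving the linear system:
  x*      = (-0.8225, 0.2544, -0.2663)
  lambda* = (3.3846)
  f(x*)   = 5.1302

x* = (-0.8225, 0.2544, -0.2663), lambda* = (3.3846)


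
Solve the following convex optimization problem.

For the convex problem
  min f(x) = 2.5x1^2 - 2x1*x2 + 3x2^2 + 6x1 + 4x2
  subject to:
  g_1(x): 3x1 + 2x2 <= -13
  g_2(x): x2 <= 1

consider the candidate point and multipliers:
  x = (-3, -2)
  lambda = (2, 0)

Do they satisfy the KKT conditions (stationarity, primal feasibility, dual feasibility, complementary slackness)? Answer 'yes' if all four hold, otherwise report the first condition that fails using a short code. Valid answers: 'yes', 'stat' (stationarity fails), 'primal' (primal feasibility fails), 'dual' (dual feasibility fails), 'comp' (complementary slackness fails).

Gradient of f: grad f(x) = Q x + c = (-5, -2)
Constraint values g_i(x) = a_i^T x - b_i:
  g_1((-3, -2)) = 0
  g_2((-3, -2)) = -3
Stationarity residual: grad f(x) + sum_i lambda_i a_i = (1, 2)
  -> stationarity FAILS
Primal feasibility (all g_i <= 0): OK
Dual feasibility (all lambda_i >= 0): OK
Complementary slackness (lambda_i * g_i(x) = 0 for all i): OK

Verdict: the first failing condition is stationarity -> stat.

stat


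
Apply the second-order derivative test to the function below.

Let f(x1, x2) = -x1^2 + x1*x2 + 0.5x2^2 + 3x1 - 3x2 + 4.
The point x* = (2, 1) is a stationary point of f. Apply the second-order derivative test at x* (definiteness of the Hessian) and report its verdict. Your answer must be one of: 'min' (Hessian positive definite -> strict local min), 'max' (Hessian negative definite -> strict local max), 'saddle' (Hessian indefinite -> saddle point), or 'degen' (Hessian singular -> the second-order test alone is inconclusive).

Compute the Hessian H = grad^2 f:
  H = [[-2, 1], [1, 1]]
Verify stationarity: grad f(x*) = H x* + g = (0, 0).
Eigenvalues of H: -2.3028, 1.3028.
Eigenvalues have mixed signs, so H is indefinite -> x* is a saddle point.

saddle


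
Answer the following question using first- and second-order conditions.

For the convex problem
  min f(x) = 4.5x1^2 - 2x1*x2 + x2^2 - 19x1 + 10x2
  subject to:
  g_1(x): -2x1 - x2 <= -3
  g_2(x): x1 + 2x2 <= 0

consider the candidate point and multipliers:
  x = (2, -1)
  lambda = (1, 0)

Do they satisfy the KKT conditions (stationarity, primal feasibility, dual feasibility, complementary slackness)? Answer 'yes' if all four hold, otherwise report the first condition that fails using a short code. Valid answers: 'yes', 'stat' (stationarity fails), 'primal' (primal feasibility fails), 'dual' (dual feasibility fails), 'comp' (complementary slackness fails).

Gradient of f: grad f(x) = Q x + c = (1, 4)
Constraint values g_i(x) = a_i^T x - b_i:
  g_1((2, -1)) = 0
  g_2((2, -1)) = 0
Stationarity residual: grad f(x) + sum_i lambda_i a_i = (-1, 3)
  -> stationarity FAILS
Primal feasibility (all g_i <= 0): OK
Dual feasibility (all lambda_i >= 0): OK
Complementary slackness (lambda_i * g_i(x) = 0 for all i): OK

Verdict: the first failing condition is stationarity -> stat.

stat


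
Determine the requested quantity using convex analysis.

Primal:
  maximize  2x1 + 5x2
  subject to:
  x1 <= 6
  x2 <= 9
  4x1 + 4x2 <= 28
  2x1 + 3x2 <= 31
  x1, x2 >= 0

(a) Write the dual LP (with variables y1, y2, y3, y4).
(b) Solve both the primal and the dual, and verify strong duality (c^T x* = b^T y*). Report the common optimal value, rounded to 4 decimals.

The standard primal-dual pair for 'max c^T x s.t. A x <= b, x >= 0' is:
  Dual:  min b^T y  s.t.  A^T y >= c,  y >= 0.

So the dual LP is:
  minimize  6y1 + 9y2 + 28y3 + 31y4
  subject to:
    y1 + 4y3 + 2y4 >= 2
    y2 + 4y3 + 3y4 >= 5
    y1, y2, y3, y4 >= 0

Solving the primal: x* = (0, 7).
  primal value c^T x* = 35.
Solving the dual: y* = (0, 0, 1.25, 0).
  dual value b^T y* = 35.
Strong duality: c^T x* = b^T y*. Confirmed.

35


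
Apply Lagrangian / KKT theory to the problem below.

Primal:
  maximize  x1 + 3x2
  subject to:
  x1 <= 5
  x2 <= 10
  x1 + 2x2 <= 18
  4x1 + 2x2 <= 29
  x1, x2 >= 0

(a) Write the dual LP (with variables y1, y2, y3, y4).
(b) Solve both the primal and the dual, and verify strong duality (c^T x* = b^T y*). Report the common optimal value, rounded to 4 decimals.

The standard primal-dual pair for 'max c^T x s.t. A x <= b, x >= 0' is:
  Dual:  min b^T y  s.t.  A^T y >= c,  y >= 0.

So the dual LP is:
  minimize  5y1 + 10y2 + 18y3 + 29y4
  subject to:
    y1 + y3 + 4y4 >= 1
    y2 + 2y3 + 2y4 >= 3
    y1, y2, y3, y4 >= 0

Solving the primal: x* = (0, 9).
  primal value c^T x* = 27.
Solving the dual: y* = (0, 0, 1.5, 0).
  dual value b^T y* = 27.
Strong duality: c^T x* = b^T y*. Confirmed.

27


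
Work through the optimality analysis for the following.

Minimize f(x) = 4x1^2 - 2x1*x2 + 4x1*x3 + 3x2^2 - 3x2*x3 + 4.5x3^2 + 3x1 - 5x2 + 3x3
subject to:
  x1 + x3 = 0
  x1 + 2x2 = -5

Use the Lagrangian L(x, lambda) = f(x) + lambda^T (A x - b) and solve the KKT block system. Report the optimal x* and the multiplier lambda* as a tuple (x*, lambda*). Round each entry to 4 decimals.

Form the Lagrangian:
  L(x, lambda) = (1/2) x^T Q x + c^T x + lambda^T (A x - b)
Stationarity (grad_x L = 0): Q x + c + A^T lambda = 0.
Primal feasibility: A x = b.

This gives the KKT block system:
  [ Q   A^T ] [ x     ]   [-c ]
  [ A    0  ] [ lambda ] = [ b ]

Solving the linear system:
  x*      = (-0.7895, -2.1053, 0.7895)
  lambda* = (-13.2632, 9.2105)
  f(x*)   = 28.2895

x* = (-0.7895, -2.1053, 0.7895), lambda* = (-13.2632, 9.2105)


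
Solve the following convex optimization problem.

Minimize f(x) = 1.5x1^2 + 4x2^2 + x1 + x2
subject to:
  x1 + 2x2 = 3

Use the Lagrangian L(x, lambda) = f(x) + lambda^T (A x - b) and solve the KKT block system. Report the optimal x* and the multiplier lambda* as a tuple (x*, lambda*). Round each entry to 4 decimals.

Form the Lagrangian:
  L(x, lambda) = (1/2) x^T Q x + c^T x + lambda^T (A x - b)
Stationarity (grad_x L = 0): Q x + c + A^T lambda = 0.
Primal feasibility: A x = b.

This gives the KKT block system:
  [ Q   A^T ] [ x     ]   [-c ]
  [ A    0  ] [ lambda ] = [ b ]

Solving the linear system:
  x*      = (1.1, 0.95)
  lambda* = (-4.3)
  f(x*)   = 7.475

x* = (1.1, 0.95), lambda* = (-4.3)


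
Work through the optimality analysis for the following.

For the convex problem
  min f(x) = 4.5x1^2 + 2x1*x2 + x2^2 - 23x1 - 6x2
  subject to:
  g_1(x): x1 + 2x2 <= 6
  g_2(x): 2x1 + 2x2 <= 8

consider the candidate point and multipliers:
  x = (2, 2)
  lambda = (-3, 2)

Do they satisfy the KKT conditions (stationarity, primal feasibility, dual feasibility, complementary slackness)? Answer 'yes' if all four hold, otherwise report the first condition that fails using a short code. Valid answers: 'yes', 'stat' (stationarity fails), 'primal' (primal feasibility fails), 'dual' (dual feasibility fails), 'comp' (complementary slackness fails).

Gradient of f: grad f(x) = Q x + c = (-1, 2)
Constraint values g_i(x) = a_i^T x - b_i:
  g_1((2, 2)) = 0
  g_2((2, 2)) = 0
Stationarity residual: grad f(x) + sum_i lambda_i a_i = (0, 0)
  -> stationarity OK
Primal feasibility (all g_i <= 0): OK
Dual feasibility (all lambda_i >= 0): FAILS
Complementary slackness (lambda_i * g_i(x) = 0 for all i): OK

Verdict: the first failing condition is dual_feasibility -> dual.

dual


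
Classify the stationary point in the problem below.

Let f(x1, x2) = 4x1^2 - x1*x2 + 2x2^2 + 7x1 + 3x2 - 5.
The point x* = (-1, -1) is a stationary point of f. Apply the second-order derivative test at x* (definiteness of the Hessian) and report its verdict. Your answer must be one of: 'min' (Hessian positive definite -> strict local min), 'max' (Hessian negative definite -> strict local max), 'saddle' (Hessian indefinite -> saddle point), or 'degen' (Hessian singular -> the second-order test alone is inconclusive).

Compute the Hessian H = grad^2 f:
  H = [[8, -1], [-1, 4]]
Verify stationarity: grad f(x*) = H x* + g = (0, 0).
Eigenvalues of H: 3.7639, 8.2361.
Both eigenvalues > 0, so H is positive definite -> x* is a strict local min.

min


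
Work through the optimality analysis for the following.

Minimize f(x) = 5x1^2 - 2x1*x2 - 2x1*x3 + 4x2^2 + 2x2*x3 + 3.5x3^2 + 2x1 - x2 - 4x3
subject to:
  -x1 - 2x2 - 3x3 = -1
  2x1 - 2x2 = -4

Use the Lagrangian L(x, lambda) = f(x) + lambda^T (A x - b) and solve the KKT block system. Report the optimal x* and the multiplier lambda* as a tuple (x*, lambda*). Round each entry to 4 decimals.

Form the Lagrangian:
  L(x, lambda) = (1/2) x^T Q x + c^T x + lambda^T (A x - b)
Stationarity (grad_x L = 0): Q x + c + A^T lambda = 0.
Primal feasibility: A x = b.

This gives the KKT block system:
  [ Q   A^T ] [ x     ]   [-c ]
  [ A    0  ] [ lambda ] = [ b ]

Solving the linear system:
  x*      = (-0.9524, 1.0476, -0.0476)
  lambda* = (-0.1111, 4.7063)
  f(x*)   = 7.9762

x* = (-0.9524, 1.0476, -0.0476), lambda* = (-0.1111, 4.7063)


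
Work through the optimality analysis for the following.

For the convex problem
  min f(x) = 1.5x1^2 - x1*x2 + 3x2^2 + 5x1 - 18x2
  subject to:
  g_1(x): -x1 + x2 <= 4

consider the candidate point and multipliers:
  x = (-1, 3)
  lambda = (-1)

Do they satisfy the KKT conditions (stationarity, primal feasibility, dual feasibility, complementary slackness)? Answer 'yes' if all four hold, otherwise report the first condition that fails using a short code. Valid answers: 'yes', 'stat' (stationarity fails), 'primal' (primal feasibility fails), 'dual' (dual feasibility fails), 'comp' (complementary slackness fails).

Gradient of f: grad f(x) = Q x + c = (-1, 1)
Constraint values g_i(x) = a_i^T x - b_i:
  g_1((-1, 3)) = 0
Stationarity residual: grad f(x) + sum_i lambda_i a_i = (0, 0)
  -> stationarity OK
Primal feasibility (all g_i <= 0): OK
Dual feasibility (all lambda_i >= 0): FAILS
Complementary slackness (lambda_i * g_i(x) = 0 for all i): OK

Verdict: the first failing condition is dual_feasibility -> dual.

dual


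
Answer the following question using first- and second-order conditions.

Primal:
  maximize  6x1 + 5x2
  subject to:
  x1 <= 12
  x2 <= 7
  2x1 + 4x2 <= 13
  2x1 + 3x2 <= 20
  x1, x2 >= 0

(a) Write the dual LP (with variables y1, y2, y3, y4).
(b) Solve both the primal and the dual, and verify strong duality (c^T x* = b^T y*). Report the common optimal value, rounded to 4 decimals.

The standard primal-dual pair for 'max c^T x s.t. A x <= b, x >= 0' is:
  Dual:  min b^T y  s.t.  A^T y >= c,  y >= 0.

So the dual LP is:
  minimize  12y1 + 7y2 + 13y3 + 20y4
  subject to:
    y1 + 2y3 + 2y4 >= 6
    y2 + 4y3 + 3y4 >= 5
    y1, y2, y3, y4 >= 0

Solving the primal: x* = (6.5, 0).
  primal value c^T x* = 39.
Solving the dual: y* = (0, 0, 3, 0).
  dual value b^T y* = 39.
Strong duality: c^T x* = b^T y*. Confirmed.

39


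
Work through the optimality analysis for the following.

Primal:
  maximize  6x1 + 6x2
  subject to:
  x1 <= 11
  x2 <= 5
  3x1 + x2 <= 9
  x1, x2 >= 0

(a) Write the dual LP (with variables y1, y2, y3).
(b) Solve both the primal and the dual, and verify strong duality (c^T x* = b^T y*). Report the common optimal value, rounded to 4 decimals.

The standard primal-dual pair for 'max c^T x s.t. A x <= b, x >= 0' is:
  Dual:  min b^T y  s.t.  A^T y >= c,  y >= 0.

So the dual LP is:
  minimize  11y1 + 5y2 + 9y3
  subject to:
    y1 + 3y3 >= 6
    y2 + y3 >= 6
    y1, y2, y3 >= 0

Solving the primal: x* = (1.3333, 5).
  primal value c^T x* = 38.
Solving the dual: y* = (0, 4, 2).
  dual value b^T y* = 38.
Strong duality: c^T x* = b^T y*. Confirmed.

38


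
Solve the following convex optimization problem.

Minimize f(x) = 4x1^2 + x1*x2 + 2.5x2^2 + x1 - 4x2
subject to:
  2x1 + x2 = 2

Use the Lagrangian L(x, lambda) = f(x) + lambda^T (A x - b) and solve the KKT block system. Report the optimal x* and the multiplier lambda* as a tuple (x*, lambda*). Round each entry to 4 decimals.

Form the Lagrangian:
  L(x, lambda) = (1/2) x^T Q x + c^T x + lambda^T (A x - b)
Stationarity (grad_x L = 0): Q x + c + A^T lambda = 0.
Primal feasibility: A x = b.

This gives the KKT block system:
  [ Q   A^T ] [ x     ]   [-c ]
  [ A    0  ] [ lambda ] = [ b ]

Solving the linear system:
  x*      = (0.375, 1.25)
  lambda* = (-2.625)
  f(x*)   = 0.3125

x* = (0.375, 1.25), lambda* = (-2.625)


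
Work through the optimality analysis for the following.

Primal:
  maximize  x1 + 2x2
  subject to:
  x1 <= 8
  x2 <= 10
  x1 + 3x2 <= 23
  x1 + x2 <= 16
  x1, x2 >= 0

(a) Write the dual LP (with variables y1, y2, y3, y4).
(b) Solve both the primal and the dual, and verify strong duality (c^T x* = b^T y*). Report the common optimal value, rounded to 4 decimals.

The standard primal-dual pair for 'max c^T x s.t. A x <= b, x >= 0' is:
  Dual:  min b^T y  s.t.  A^T y >= c,  y >= 0.

So the dual LP is:
  minimize  8y1 + 10y2 + 23y3 + 16y4
  subject to:
    y1 + y3 + y4 >= 1
    y2 + 3y3 + y4 >= 2
    y1, y2, y3, y4 >= 0

Solving the primal: x* = (8, 5).
  primal value c^T x* = 18.
Solving the dual: y* = (0.3333, 0, 0.6667, 0).
  dual value b^T y* = 18.
Strong duality: c^T x* = b^T y*. Confirmed.

18


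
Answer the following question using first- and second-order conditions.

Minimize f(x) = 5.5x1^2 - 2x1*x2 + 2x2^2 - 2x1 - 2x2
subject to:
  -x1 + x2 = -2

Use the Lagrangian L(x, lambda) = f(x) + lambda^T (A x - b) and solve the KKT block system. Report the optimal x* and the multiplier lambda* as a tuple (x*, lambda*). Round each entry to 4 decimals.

Form the Lagrangian:
  L(x, lambda) = (1/2) x^T Q x + c^T x + lambda^T (A x - b)
Stationarity (grad_x L = 0): Q x + c + A^T lambda = 0.
Primal feasibility: A x = b.

This gives the KKT block system:
  [ Q   A^T ] [ x     ]   [-c ]
  [ A    0  ] [ lambda ] = [ b ]

Solving the linear system:
  x*      = (0.7273, -1.2727)
  lambda* = (8.5455)
  f(x*)   = 9.0909

x* = (0.7273, -1.2727), lambda* = (8.5455)


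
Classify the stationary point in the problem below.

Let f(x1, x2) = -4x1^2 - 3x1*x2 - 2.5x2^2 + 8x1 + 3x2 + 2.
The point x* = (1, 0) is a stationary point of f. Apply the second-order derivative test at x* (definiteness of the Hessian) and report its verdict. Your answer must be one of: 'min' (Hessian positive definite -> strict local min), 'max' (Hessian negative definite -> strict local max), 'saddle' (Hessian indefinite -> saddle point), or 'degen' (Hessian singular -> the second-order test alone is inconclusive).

Compute the Hessian H = grad^2 f:
  H = [[-8, -3], [-3, -5]]
Verify stationarity: grad f(x*) = H x* + g = (0, 0).
Eigenvalues of H: -9.8541, -3.1459.
Both eigenvalues < 0, so H is negative definite -> x* is a strict local max.

max


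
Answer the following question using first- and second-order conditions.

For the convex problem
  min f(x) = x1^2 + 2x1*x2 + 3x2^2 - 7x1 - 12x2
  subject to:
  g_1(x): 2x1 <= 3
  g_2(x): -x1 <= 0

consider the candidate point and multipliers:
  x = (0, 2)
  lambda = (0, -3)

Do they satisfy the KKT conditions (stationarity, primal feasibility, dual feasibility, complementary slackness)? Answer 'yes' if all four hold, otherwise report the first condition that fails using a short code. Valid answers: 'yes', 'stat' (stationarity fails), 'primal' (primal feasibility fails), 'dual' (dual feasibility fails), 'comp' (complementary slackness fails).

Gradient of f: grad f(x) = Q x + c = (-3, 0)
Constraint values g_i(x) = a_i^T x - b_i:
  g_1((0, 2)) = -3
  g_2((0, 2)) = 0
Stationarity residual: grad f(x) + sum_i lambda_i a_i = (0, 0)
  -> stationarity OK
Primal feasibility (all g_i <= 0): OK
Dual feasibility (all lambda_i >= 0): FAILS
Complementary slackness (lambda_i * g_i(x) = 0 for all i): OK

Verdict: the first failing condition is dual_feasibility -> dual.

dual


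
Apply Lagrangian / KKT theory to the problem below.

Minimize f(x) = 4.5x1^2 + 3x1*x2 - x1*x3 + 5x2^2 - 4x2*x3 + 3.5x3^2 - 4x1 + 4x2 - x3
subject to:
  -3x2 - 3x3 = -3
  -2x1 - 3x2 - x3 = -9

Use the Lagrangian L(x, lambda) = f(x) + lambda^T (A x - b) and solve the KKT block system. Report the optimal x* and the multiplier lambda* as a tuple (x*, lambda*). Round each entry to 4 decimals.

Form the Lagrangian:
  L(x, lambda) = (1/2) x^T Q x + c^T x + lambda^T (A x - b)
Stationarity (grad_x L = 0): Q x + c + A^T lambda = 0.
Primal feasibility: A x = b.

This gives the KKT block system:
  [ Q   A^T ] [ x     ]   [-c ]
  [ A    0  ] [ lambda ] = [ b ]

Solving the linear system:
  x*      = (3.1923, 0.8077, 0.1923)
  lambda* = (-6.5192, 13.4808)
  f(x*)   = 46.0192

x* = (3.1923, 0.8077, 0.1923), lambda* = (-6.5192, 13.4808)


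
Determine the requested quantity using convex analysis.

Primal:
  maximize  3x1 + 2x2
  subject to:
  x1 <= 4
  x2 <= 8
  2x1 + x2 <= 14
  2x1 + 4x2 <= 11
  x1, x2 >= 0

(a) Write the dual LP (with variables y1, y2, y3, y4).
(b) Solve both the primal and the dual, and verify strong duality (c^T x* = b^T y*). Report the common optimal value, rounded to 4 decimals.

The standard primal-dual pair for 'max c^T x s.t. A x <= b, x >= 0' is:
  Dual:  min b^T y  s.t.  A^T y >= c,  y >= 0.

So the dual LP is:
  minimize  4y1 + 8y2 + 14y3 + 11y4
  subject to:
    y1 + 2y3 + 2y4 >= 3
    y2 + y3 + 4y4 >= 2
    y1, y2, y3, y4 >= 0

Solving the primal: x* = (4, 0.75).
  primal value c^T x* = 13.5.
Solving the dual: y* = (2, 0, 0, 0.5).
  dual value b^T y* = 13.5.
Strong duality: c^T x* = b^T y*. Confirmed.

13.5


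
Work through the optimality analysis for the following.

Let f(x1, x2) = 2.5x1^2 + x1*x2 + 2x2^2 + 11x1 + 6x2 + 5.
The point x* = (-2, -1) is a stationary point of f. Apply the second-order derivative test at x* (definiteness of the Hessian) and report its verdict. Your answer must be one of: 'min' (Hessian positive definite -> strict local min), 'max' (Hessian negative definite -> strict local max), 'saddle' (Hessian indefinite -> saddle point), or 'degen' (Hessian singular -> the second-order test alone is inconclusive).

Compute the Hessian H = grad^2 f:
  H = [[5, 1], [1, 4]]
Verify stationarity: grad f(x*) = H x* + g = (0, 0).
Eigenvalues of H: 3.382, 5.618.
Both eigenvalues > 0, so H is positive definite -> x* is a strict local min.

min


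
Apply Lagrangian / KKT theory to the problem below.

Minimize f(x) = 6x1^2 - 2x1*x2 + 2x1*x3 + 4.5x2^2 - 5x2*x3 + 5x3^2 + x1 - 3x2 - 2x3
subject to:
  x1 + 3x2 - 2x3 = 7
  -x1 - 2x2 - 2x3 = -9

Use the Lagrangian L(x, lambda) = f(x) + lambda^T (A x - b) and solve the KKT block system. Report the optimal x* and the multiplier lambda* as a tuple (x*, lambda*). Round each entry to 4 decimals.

Form the Lagrangian:
  L(x, lambda) = (1/2) x^T Q x + c^T x + lambda^T (A x - b)
Stationarity (grad_x L = 0): Q x + c + A^T lambda = 0.
Primal feasibility: A x = b.

This gives the KKT block system:
  [ Q   A^T ] [ x     ]   [-c ]
  [ A    0  ] [ lambda ] = [ b ]

Solving the linear system:
  x*      = (0.6987, 2.9205, 1.2301)
  lambda* = (-3.728, 2.2762)
  f(x*)   = 18.0293

x* = (0.6987, 2.9205, 1.2301), lambda* = (-3.728, 2.2762)


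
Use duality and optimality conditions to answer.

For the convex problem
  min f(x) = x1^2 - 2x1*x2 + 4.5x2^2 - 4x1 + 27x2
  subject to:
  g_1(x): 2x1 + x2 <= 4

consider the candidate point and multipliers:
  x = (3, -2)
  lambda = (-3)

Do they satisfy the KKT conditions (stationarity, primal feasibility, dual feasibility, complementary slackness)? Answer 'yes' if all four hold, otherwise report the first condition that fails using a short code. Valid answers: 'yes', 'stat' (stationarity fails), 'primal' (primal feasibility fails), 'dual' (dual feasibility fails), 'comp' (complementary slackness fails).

Gradient of f: grad f(x) = Q x + c = (6, 3)
Constraint values g_i(x) = a_i^T x - b_i:
  g_1((3, -2)) = 0
Stationarity residual: grad f(x) + sum_i lambda_i a_i = (0, 0)
  -> stationarity OK
Primal feasibility (all g_i <= 0): OK
Dual feasibility (all lambda_i >= 0): FAILS
Complementary slackness (lambda_i * g_i(x) = 0 for all i): OK

Verdict: the first failing condition is dual_feasibility -> dual.

dual


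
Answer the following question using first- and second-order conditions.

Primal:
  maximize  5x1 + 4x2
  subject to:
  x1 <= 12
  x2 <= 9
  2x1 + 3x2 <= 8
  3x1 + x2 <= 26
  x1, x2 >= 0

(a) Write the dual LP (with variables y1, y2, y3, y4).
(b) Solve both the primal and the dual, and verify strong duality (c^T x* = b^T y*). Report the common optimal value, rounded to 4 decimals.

The standard primal-dual pair for 'max c^T x s.t. A x <= b, x >= 0' is:
  Dual:  min b^T y  s.t.  A^T y >= c,  y >= 0.

So the dual LP is:
  minimize  12y1 + 9y2 + 8y3 + 26y4
  subject to:
    y1 + 2y3 + 3y4 >= 5
    y2 + 3y3 + y4 >= 4
    y1, y2, y3, y4 >= 0

Solving the primal: x* = (4, 0).
  primal value c^T x* = 20.
Solving the dual: y* = (0, 0, 2.5, 0).
  dual value b^T y* = 20.
Strong duality: c^T x* = b^T y*. Confirmed.

20


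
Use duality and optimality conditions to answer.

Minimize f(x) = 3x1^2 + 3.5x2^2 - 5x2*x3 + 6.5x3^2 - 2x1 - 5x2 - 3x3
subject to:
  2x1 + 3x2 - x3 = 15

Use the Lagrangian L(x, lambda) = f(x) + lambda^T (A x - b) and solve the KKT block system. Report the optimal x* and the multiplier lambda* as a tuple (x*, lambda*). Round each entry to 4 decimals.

Form the Lagrangian:
  L(x, lambda) = (1/2) x^T Q x + c^T x + lambda^T (A x - b)
Stationarity (grad_x L = 0): Q x + c + A^T lambda = 0.
Primal feasibility: A x = b.

This gives the KKT block system:
  [ Q   A^T ] [ x     ]   [-c ]
  [ A    0  ] [ lambda ] = [ b ]

Solving the linear system:
  x*      = (2.1498, 4.0193, 1.3575)
  lambda* = (-5.4493)
  f(x*)   = 26.6353

x* = (2.1498, 4.0193, 1.3575), lambda* = (-5.4493)


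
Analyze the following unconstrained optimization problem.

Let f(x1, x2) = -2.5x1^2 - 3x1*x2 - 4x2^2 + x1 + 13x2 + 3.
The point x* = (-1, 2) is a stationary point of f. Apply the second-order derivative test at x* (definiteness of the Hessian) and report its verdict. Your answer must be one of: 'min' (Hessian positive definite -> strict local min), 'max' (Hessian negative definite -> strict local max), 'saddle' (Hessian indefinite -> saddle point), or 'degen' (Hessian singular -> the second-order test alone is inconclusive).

Compute the Hessian H = grad^2 f:
  H = [[-5, -3], [-3, -8]]
Verify stationarity: grad f(x*) = H x* + g = (0, 0).
Eigenvalues of H: -9.8541, -3.1459.
Both eigenvalues < 0, so H is negative definite -> x* is a strict local max.

max


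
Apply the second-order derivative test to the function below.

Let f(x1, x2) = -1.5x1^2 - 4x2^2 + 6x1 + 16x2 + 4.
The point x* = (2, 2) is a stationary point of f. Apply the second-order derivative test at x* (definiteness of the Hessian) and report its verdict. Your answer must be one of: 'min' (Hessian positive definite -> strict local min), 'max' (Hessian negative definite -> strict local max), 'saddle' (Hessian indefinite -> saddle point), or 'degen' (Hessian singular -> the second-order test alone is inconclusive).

Compute the Hessian H = grad^2 f:
  H = [[-3, 0], [0, -8]]
Verify stationarity: grad f(x*) = H x* + g = (0, 0).
Eigenvalues of H: -8, -3.
Both eigenvalues < 0, so H is negative definite -> x* is a strict local max.

max


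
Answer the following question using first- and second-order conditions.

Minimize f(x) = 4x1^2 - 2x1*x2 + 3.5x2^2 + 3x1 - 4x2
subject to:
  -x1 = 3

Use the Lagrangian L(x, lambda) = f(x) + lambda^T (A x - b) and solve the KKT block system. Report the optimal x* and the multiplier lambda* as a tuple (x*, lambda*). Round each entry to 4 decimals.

Form the Lagrangian:
  L(x, lambda) = (1/2) x^T Q x + c^T x + lambda^T (A x - b)
Stationarity (grad_x L = 0): Q x + c + A^T lambda = 0.
Primal feasibility: A x = b.

This gives the KKT block system:
  [ Q   A^T ] [ x     ]   [-c ]
  [ A    0  ] [ lambda ] = [ b ]

Solving the linear system:
  x*      = (-3, -0.2857)
  lambda* = (-20.4286)
  f(x*)   = 26.7143

x* = (-3, -0.2857), lambda* = (-20.4286)


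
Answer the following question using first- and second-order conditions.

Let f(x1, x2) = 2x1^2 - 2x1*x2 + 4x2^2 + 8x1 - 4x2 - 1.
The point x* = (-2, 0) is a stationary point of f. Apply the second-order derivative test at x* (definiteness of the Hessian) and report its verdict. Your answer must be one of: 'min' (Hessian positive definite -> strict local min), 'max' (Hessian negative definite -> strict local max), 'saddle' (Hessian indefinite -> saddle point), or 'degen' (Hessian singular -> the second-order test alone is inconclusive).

Compute the Hessian H = grad^2 f:
  H = [[4, -2], [-2, 8]]
Verify stationarity: grad f(x*) = H x* + g = (0, 0).
Eigenvalues of H: 3.1716, 8.8284.
Both eigenvalues > 0, so H is positive definite -> x* is a strict local min.

min


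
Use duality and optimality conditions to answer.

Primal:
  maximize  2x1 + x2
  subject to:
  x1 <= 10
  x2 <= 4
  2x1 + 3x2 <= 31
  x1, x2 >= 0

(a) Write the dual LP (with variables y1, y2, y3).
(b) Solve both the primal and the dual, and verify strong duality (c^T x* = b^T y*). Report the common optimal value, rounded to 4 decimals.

The standard primal-dual pair for 'max c^T x s.t. A x <= b, x >= 0' is:
  Dual:  min b^T y  s.t.  A^T y >= c,  y >= 0.

So the dual LP is:
  minimize  10y1 + 4y2 + 31y3
  subject to:
    y1 + 2y3 >= 2
    y2 + 3y3 >= 1
    y1, y2, y3 >= 0

Solving the primal: x* = (10, 3.6667).
  primal value c^T x* = 23.6667.
Solving the dual: y* = (1.3333, 0, 0.3333).
  dual value b^T y* = 23.6667.
Strong duality: c^T x* = b^T y*. Confirmed.

23.6667


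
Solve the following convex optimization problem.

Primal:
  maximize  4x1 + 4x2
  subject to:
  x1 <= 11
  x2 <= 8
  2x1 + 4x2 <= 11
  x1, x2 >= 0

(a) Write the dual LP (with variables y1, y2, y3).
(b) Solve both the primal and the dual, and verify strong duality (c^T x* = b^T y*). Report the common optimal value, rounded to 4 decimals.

The standard primal-dual pair for 'max c^T x s.t. A x <= b, x >= 0' is:
  Dual:  min b^T y  s.t.  A^T y >= c,  y >= 0.

So the dual LP is:
  minimize  11y1 + 8y2 + 11y3
  subject to:
    y1 + 2y3 >= 4
    y2 + 4y3 >= 4
    y1, y2, y3 >= 0

Solving the primal: x* = (5.5, 0).
  primal value c^T x* = 22.
Solving the dual: y* = (0, 0, 2).
  dual value b^T y* = 22.
Strong duality: c^T x* = b^T y*. Confirmed.

22


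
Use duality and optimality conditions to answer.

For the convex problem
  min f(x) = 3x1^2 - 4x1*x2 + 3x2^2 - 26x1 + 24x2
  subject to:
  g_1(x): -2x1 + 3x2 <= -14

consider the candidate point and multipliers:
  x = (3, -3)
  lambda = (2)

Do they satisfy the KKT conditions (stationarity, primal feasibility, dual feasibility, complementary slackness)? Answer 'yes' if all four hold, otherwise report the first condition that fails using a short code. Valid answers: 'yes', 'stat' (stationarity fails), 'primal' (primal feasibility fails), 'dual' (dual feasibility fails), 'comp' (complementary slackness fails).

Gradient of f: grad f(x) = Q x + c = (4, -6)
Constraint values g_i(x) = a_i^T x - b_i:
  g_1((3, -3)) = -1
Stationarity residual: grad f(x) + sum_i lambda_i a_i = (0, 0)
  -> stationarity OK
Primal feasibility (all g_i <= 0): OK
Dual feasibility (all lambda_i >= 0): OK
Complementary slackness (lambda_i * g_i(x) = 0 for all i): FAILS

Verdict: the first failing condition is complementary_slackness -> comp.

comp


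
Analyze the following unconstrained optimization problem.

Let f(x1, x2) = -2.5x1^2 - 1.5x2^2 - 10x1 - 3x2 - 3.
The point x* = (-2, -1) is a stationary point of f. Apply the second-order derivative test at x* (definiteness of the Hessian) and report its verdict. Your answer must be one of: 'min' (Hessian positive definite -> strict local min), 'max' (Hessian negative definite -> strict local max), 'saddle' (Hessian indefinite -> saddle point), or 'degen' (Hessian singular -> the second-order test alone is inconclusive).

Compute the Hessian H = grad^2 f:
  H = [[-5, 0], [0, -3]]
Verify stationarity: grad f(x*) = H x* + g = (0, 0).
Eigenvalues of H: -5, -3.
Both eigenvalues < 0, so H is negative definite -> x* is a strict local max.

max


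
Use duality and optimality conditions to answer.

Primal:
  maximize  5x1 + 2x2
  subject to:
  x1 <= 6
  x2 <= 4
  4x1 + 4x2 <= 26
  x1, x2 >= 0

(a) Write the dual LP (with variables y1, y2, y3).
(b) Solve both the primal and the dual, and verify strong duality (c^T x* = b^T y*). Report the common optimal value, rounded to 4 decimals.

The standard primal-dual pair for 'max c^T x s.t. A x <= b, x >= 0' is:
  Dual:  min b^T y  s.t.  A^T y >= c,  y >= 0.

So the dual LP is:
  minimize  6y1 + 4y2 + 26y3
  subject to:
    y1 + 4y3 >= 5
    y2 + 4y3 >= 2
    y1, y2, y3 >= 0

Solving the primal: x* = (6, 0.5).
  primal value c^T x* = 31.
Solving the dual: y* = (3, 0, 0.5).
  dual value b^T y* = 31.
Strong duality: c^T x* = b^T y*. Confirmed.

31


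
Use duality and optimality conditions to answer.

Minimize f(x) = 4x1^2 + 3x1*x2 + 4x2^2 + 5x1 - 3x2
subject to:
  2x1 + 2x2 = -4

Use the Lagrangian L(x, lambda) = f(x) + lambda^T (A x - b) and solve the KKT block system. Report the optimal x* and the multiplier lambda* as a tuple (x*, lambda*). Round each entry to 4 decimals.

Form the Lagrangian:
  L(x, lambda) = (1/2) x^T Q x + c^T x + lambda^T (A x - b)
Stationarity (grad_x L = 0): Q x + c + A^T lambda = 0.
Primal feasibility: A x = b.

This gives the KKT block system:
  [ Q   A^T ] [ x     ]   [-c ]
  [ A    0  ] [ lambda ] = [ b ]

Solving the linear system:
  x*      = (-1.8, -0.2)
  lambda* = (5)
  f(x*)   = 5.8

x* = (-1.8, -0.2), lambda* = (5)


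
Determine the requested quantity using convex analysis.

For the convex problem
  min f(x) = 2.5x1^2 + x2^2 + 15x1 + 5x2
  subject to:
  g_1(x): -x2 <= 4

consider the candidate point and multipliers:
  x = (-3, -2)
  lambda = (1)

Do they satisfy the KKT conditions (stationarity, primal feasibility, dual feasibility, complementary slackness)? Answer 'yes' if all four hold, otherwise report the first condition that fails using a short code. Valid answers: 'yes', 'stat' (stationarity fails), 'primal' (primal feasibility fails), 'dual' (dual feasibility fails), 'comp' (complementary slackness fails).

Gradient of f: grad f(x) = Q x + c = (0, 1)
Constraint values g_i(x) = a_i^T x - b_i:
  g_1((-3, -2)) = -2
Stationarity residual: grad f(x) + sum_i lambda_i a_i = (0, 0)
  -> stationarity OK
Primal feasibility (all g_i <= 0): OK
Dual feasibility (all lambda_i >= 0): OK
Complementary slackness (lambda_i * g_i(x) = 0 for all i): FAILS

Verdict: the first failing condition is complementary_slackness -> comp.

comp


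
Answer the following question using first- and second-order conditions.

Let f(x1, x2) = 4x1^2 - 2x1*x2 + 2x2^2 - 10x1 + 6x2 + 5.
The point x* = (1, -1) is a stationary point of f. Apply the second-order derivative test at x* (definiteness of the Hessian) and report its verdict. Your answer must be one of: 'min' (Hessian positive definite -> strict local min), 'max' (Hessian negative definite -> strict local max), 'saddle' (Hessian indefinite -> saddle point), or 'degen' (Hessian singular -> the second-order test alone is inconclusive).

Compute the Hessian H = grad^2 f:
  H = [[8, -2], [-2, 4]]
Verify stationarity: grad f(x*) = H x* + g = (0, 0).
Eigenvalues of H: 3.1716, 8.8284.
Both eigenvalues > 0, so H is positive definite -> x* is a strict local min.

min


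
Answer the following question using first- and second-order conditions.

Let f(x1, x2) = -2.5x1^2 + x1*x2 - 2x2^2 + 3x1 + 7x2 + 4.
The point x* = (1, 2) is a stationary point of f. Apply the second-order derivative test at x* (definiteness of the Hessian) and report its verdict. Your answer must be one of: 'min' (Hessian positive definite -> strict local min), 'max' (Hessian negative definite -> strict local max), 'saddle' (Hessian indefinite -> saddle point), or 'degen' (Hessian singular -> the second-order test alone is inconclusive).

Compute the Hessian H = grad^2 f:
  H = [[-5, 1], [1, -4]]
Verify stationarity: grad f(x*) = H x* + g = (0, 0).
Eigenvalues of H: -5.618, -3.382.
Both eigenvalues < 0, so H is negative definite -> x* is a strict local max.

max


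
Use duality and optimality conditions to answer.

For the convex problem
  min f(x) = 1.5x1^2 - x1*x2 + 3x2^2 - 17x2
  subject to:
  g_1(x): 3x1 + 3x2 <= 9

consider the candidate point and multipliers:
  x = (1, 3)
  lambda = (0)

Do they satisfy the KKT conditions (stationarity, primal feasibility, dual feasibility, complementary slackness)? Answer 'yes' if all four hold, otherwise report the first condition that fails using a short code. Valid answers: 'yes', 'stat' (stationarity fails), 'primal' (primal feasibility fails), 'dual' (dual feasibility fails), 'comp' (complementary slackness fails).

Gradient of f: grad f(x) = Q x + c = (0, 0)
Constraint values g_i(x) = a_i^T x - b_i:
  g_1((1, 3)) = 3
Stationarity residual: grad f(x) + sum_i lambda_i a_i = (0, 0)
  -> stationarity OK
Primal feasibility (all g_i <= 0): FAILS
Dual feasibility (all lambda_i >= 0): OK
Complementary slackness (lambda_i * g_i(x) = 0 for all i): OK

Verdict: the first failing condition is primal_feasibility -> primal.

primal


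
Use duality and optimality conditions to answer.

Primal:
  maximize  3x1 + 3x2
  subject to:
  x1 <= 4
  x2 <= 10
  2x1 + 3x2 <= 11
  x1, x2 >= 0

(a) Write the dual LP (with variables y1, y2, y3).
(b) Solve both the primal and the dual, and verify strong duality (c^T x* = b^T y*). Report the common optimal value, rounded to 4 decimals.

The standard primal-dual pair for 'max c^T x s.t. A x <= b, x >= 0' is:
  Dual:  min b^T y  s.t.  A^T y >= c,  y >= 0.

So the dual LP is:
  minimize  4y1 + 10y2 + 11y3
  subject to:
    y1 + 2y3 >= 3
    y2 + 3y3 >= 3
    y1, y2, y3 >= 0

Solving the primal: x* = (4, 1).
  primal value c^T x* = 15.
Solving the dual: y* = (1, 0, 1).
  dual value b^T y* = 15.
Strong duality: c^T x* = b^T y*. Confirmed.

15


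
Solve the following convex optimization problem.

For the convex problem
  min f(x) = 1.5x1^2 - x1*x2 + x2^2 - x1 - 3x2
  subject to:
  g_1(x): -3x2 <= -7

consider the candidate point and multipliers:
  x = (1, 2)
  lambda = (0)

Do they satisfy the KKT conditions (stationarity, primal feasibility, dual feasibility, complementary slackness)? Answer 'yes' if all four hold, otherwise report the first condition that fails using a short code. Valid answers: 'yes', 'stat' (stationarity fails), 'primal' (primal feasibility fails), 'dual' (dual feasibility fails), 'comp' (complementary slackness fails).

Gradient of f: grad f(x) = Q x + c = (0, 0)
Constraint values g_i(x) = a_i^T x - b_i:
  g_1((1, 2)) = 1
Stationarity residual: grad f(x) + sum_i lambda_i a_i = (0, 0)
  -> stationarity OK
Primal feasibility (all g_i <= 0): FAILS
Dual feasibility (all lambda_i >= 0): OK
Complementary slackness (lambda_i * g_i(x) = 0 for all i): OK

Verdict: the first failing condition is primal_feasibility -> primal.

primal
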